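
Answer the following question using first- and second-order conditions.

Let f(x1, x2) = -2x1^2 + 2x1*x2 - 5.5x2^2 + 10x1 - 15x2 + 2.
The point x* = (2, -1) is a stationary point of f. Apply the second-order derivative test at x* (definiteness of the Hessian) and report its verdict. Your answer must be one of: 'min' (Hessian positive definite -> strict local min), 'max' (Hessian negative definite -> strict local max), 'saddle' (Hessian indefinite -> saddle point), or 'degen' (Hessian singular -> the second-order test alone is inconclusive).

Compute the Hessian H = grad^2 f:
  H = [[-4, 2], [2, -11]]
Verify stationarity: grad f(x*) = H x* + g = (0, 0).
Eigenvalues of H: -11.5311, -3.4689.
Both eigenvalues < 0, so H is negative definite -> x* is a strict local max.

max


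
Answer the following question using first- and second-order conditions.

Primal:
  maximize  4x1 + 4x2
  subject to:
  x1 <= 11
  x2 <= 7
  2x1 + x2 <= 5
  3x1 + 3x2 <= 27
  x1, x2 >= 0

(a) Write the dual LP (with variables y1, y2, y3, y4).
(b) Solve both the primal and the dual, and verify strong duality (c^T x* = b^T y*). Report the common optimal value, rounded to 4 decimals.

The standard primal-dual pair for 'max c^T x s.t. A x <= b, x >= 0' is:
  Dual:  min b^T y  s.t.  A^T y >= c,  y >= 0.

So the dual LP is:
  minimize  11y1 + 7y2 + 5y3 + 27y4
  subject to:
    y1 + 2y3 + 3y4 >= 4
    y2 + y3 + 3y4 >= 4
    y1, y2, y3, y4 >= 0

Solving the primal: x* = (0, 5).
  primal value c^T x* = 20.
Solving the dual: y* = (0, 0, 4, 0).
  dual value b^T y* = 20.
Strong duality: c^T x* = b^T y*. Confirmed.

20


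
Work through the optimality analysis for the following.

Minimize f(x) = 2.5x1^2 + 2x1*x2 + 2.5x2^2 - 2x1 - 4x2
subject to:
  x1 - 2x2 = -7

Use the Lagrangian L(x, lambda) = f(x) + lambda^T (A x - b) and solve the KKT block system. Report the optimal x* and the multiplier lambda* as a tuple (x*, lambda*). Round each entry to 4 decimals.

Form the Lagrangian:
  L(x, lambda) = (1/2) x^T Q x + c^T x + lambda^T (A x - b)
Stationarity (grad_x L = 0): Q x + c + A^T lambda = 0.
Primal feasibility: A x = b.

This gives the KKT block system:
  [ Q   A^T ] [ x     ]   [-c ]
  [ A    0  ] [ lambda ] = [ b ]

Solving the linear system:
  x*      = (-1.4242, 2.7879)
  lambda* = (3.5455)
  f(x*)   = 8.2576

x* = (-1.4242, 2.7879), lambda* = (3.5455)


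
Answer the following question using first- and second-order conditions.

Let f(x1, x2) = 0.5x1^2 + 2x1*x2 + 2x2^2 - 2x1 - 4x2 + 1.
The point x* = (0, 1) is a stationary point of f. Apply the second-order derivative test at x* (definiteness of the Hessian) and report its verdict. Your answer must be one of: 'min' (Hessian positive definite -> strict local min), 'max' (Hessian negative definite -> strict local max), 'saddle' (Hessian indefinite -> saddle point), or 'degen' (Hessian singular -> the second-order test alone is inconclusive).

Compute the Hessian H = grad^2 f:
  H = [[1, 2], [2, 4]]
Verify stationarity: grad f(x*) = H x* + g = (0, 0).
Eigenvalues of H: 0, 5.
H has a zero eigenvalue (singular; positive semidefinite but not definite), so H is neither positive definite, negative definite, nor indefinite. The second-order test alone is inconclusive -> degen.
(Indeed, f is constant along the null direction of H through x*, so x* is not a strict local extremum.)

degen


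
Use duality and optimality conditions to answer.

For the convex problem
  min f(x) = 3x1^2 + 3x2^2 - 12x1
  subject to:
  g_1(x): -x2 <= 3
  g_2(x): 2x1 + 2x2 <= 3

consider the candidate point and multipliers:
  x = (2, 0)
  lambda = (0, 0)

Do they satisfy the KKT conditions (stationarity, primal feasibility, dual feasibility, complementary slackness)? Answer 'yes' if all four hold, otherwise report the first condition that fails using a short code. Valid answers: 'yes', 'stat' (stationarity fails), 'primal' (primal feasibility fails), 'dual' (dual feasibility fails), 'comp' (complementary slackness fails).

Gradient of f: grad f(x) = Q x + c = (0, 0)
Constraint values g_i(x) = a_i^T x - b_i:
  g_1((2, 0)) = -3
  g_2((2, 0)) = 1
Stationarity residual: grad f(x) + sum_i lambda_i a_i = (0, 0)
  -> stationarity OK
Primal feasibility (all g_i <= 0): FAILS
Dual feasibility (all lambda_i >= 0): OK
Complementary slackness (lambda_i * g_i(x) = 0 for all i): OK

Verdict: the first failing condition is primal_feasibility -> primal.

primal


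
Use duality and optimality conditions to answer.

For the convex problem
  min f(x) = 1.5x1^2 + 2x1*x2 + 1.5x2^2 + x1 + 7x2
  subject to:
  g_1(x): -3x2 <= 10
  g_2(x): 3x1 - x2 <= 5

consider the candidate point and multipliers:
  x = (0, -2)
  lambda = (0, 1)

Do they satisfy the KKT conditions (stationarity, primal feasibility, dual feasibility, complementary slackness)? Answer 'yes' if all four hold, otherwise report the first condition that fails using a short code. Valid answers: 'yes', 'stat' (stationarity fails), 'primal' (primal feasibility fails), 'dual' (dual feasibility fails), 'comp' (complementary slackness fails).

Gradient of f: grad f(x) = Q x + c = (-3, 1)
Constraint values g_i(x) = a_i^T x - b_i:
  g_1((0, -2)) = -4
  g_2((0, -2)) = -3
Stationarity residual: grad f(x) + sum_i lambda_i a_i = (0, 0)
  -> stationarity OK
Primal feasibility (all g_i <= 0): OK
Dual feasibility (all lambda_i >= 0): OK
Complementary slackness (lambda_i * g_i(x) = 0 for all i): FAILS

Verdict: the first failing condition is complementary_slackness -> comp.

comp


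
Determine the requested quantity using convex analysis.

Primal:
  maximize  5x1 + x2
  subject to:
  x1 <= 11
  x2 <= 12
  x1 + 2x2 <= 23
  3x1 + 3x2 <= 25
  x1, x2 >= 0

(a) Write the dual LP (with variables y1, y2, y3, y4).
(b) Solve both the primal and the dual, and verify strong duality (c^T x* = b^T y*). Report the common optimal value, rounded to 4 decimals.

The standard primal-dual pair for 'max c^T x s.t. A x <= b, x >= 0' is:
  Dual:  min b^T y  s.t.  A^T y >= c,  y >= 0.

So the dual LP is:
  minimize  11y1 + 12y2 + 23y3 + 25y4
  subject to:
    y1 + y3 + 3y4 >= 5
    y2 + 2y3 + 3y4 >= 1
    y1, y2, y3, y4 >= 0

Solving the primal: x* = (8.3333, 0).
  primal value c^T x* = 41.6667.
Solving the dual: y* = (0, 0, 0, 1.6667).
  dual value b^T y* = 41.6667.
Strong duality: c^T x* = b^T y*. Confirmed.

41.6667


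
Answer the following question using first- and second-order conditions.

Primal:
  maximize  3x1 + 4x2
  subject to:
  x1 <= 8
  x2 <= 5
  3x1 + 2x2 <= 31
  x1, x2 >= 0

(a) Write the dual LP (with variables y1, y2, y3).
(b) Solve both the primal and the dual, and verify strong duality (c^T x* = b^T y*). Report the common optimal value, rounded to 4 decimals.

The standard primal-dual pair for 'max c^T x s.t. A x <= b, x >= 0' is:
  Dual:  min b^T y  s.t.  A^T y >= c,  y >= 0.

So the dual LP is:
  minimize  8y1 + 5y2 + 31y3
  subject to:
    y1 + 3y3 >= 3
    y2 + 2y3 >= 4
    y1, y2, y3 >= 0

Solving the primal: x* = (7, 5).
  primal value c^T x* = 41.
Solving the dual: y* = (0, 2, 1).
  dual value b^T y* = 41.
Strong duality: c^T x* = b^T y*. Confirmed.

41


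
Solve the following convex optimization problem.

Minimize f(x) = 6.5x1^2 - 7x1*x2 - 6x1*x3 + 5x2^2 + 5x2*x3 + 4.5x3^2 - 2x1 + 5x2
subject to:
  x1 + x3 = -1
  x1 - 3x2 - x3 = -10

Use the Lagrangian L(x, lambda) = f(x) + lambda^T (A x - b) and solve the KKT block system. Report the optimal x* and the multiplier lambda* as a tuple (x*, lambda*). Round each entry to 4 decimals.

Form the Lagrangian:
  L(x, lambda) = (1/2) x^T Q x + c^T x + lambda^T (A x - b)
Stationarity (grad_x L = 0): Q x + c + A^T lambda = 0.
Primal feasibility: A x = b.

This gives the KKT block system:
  [ Q   A^T ] [ x     ]   [-c ]
  [ A    0  ] [ lambda ] = [ b ]

Solving the linear system:
  x*      = (0.2921, 3.8614, -1.2921)
  lambda* = (5.7772, 11.703)
  f(x*)   = 70.7649

x* = (0.2921, 3.8614, -1.2921), lambda* = (5.7772, 11.703)


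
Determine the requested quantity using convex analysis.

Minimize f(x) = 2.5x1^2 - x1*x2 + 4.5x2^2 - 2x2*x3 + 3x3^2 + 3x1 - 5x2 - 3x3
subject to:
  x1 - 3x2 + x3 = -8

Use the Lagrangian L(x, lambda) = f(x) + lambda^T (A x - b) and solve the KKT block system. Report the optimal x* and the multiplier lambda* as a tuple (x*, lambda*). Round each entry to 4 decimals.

Form the Lagrangian:
  L(x, lambda) = (1/2) x^T Q x + c^T x + lambda^T (A x - b)
Stationarity (grad_x L = 0): Q x + c + A^T lambda = 0.
Primal feasibility: A x = b.

This gives the KKT block system:
  [ Q   A^T ] [ x     ]   [-c ]
  [ A    0  ] [ lambda ] = [ b ]

Solving the linear system:
  x*      = (-1.25, 2.3676, 0.3529)
  lambda* = (5.6176)
  f(x*)   = 14.1471

x* = (-1.25, 2.3676, 0.3529), lambda* = (5.6176)


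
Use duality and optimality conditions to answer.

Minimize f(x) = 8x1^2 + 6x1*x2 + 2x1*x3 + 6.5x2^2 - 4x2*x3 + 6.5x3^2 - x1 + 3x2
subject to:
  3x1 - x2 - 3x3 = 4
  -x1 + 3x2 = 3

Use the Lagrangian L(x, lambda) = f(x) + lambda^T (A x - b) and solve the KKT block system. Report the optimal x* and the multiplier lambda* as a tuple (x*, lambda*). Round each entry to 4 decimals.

Form the Lagrangian:
  L(x, lambda) = (1/2) x^T Q x + c^T x + lambda^T (A x - b)
Stationarity (grad_x L = 0): Q x + c + A^T lambda = 0.
Primal feasibility: A x = b.

This gives the KKT block system:
  [ Q   A^T ] [ x     ]   [-c ]
  [ A    0  ] [ lambda ] = [ b ]

Solving the linear system:
  x*      = (0.4131, 1.1377, -1.2994)
  lambda* = (-6.8724, -10.7797)
  f(x*)   = 31.4144

x* = (0.4131, 1.1377, -1.2994), lambda* = (-6.8724, -10.7797)


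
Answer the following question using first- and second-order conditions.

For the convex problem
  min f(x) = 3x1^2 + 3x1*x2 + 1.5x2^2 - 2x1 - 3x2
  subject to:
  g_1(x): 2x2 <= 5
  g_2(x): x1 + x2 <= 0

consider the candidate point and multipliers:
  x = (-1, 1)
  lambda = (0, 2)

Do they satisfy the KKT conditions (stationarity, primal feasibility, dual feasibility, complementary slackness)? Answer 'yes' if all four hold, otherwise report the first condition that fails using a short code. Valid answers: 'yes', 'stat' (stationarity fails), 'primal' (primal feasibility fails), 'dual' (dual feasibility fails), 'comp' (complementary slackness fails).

Gradient of f: grad f(x) = Q x + c = (-5, -3)
Constraint values g_i(x) = a_i^T x - b_i:
  g_1((-1, 1)) = -3
  g_2((-1, 1)) = 0
Stationarity residual: grad f(x) + sum_i lambda_i a_i = (-3, -1)
  -> stationarity FAILS
Primal feasibility (all g_i <= 0): OK
Dual feasibility (all lambda_i >= 0): OK
Complementary slackness (lambda_i * g_i(x) = 0 for all i): OK

Verdict: the first failing condition is stationarity -> stat.

stat


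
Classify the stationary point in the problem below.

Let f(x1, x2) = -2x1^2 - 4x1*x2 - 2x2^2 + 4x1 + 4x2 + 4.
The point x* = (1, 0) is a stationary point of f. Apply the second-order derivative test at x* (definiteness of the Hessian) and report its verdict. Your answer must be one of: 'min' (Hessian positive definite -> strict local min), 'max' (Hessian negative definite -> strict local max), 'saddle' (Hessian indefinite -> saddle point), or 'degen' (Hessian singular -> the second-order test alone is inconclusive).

Compute the Hessian H = grad^2 f:
  H = [[-4, -4], [-4, -4]]
Verify stationarity: grad f(x*) = H x* + g = (0, 0).
Eigenvalues of H: -8, 0.
H has a zero eigenvalue (singular; negative semidefinite but not definite), so H is neither positive definite, negative definite, nor indefinite. The second-order test alone is inconclusive -> degen.
(Indeed, f is constant along the null direction of H through x*, so x* is not a strict local extremum.)

degen


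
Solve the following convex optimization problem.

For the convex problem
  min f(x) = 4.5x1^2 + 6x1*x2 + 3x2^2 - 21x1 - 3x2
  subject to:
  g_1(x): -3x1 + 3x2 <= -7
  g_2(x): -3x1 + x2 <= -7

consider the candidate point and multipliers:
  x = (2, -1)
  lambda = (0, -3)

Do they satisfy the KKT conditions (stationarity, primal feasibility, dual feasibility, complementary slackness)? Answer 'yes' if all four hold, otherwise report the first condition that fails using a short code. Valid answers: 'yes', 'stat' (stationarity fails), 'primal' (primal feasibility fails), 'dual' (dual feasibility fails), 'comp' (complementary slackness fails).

Gradient of f: grad f(x) = Q x + c = (-9, 3)
Constraint values g_i(x) = a_i^T x - b_i:
  g_1((2, -1)) = -2
  g_2((2, -1)) = 0
Stationarity residual: grad f(x) + sum_i lambda_i a_i = (0, 0)
  -> stationarity OK
Primal feasibility (all g_i <= 0): OK
Dual feasibility (all lambda_i >= 0): FAILS
Complementary slackness (lambda_i * g_i(x) = 0 for all i): OK

Verdict: the first failing condition is dual_feasibility -> dual.

dual


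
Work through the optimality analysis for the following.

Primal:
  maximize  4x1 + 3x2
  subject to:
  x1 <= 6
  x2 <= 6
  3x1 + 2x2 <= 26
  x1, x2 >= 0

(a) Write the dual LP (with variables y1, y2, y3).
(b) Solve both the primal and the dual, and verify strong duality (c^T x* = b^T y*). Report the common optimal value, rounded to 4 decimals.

The standard primal-dual pair for 'max c^T x s.t. A x <= b, x >= 0' is:
  Dual:  min b^T y  s.t.  A^T y >= c,  y >= 0.

So the dual LP is:
  minimize  6y1 + 6y2 + 26y3
  subject to:
    y1 + 3y3 >= 4
    y2 + 2y3 >= 3
    y1, y2, y3 >= 0

Solving the primal: x* = (4.6667, 6).
  primal value c^T x* = 36.6667.
Solving the dual: y* = (0, 0.3333, 1.3333).
  dual value b^T y* = 36.6667.
Strong duality: c^T x* = b^T y*. Confirmed.

36.6667


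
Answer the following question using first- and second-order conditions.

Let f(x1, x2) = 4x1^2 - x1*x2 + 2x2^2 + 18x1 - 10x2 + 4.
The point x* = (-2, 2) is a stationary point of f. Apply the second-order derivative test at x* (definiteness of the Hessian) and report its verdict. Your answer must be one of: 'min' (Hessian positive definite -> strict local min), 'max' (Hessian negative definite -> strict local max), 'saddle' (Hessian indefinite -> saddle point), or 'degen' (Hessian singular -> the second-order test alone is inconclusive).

Compute the Hessian H = grad^2 f:
  H = [[8, -1], [-1, 4]]
Verify stationarity: grad f(x*) = H x* + g = (0, 0).
Eigenvalues of H: 3.7639, 8.2361.
Both eigenvalues > 0, so H is positive definite -> x* is a strict local min.

min


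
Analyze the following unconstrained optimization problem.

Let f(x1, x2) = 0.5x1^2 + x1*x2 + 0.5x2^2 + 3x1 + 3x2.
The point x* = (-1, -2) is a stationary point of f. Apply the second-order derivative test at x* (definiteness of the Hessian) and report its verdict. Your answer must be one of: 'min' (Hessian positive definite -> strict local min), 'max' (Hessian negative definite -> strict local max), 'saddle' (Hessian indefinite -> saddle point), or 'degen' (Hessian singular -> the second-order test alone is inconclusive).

Compute the Hessian H = grad^2 f:
  H = [[1, 1], [1, 1]]
Verify stationarity: grad f(x*) = H x* + g = (0, 0).
Eigenvalues of H: 0, 2.
H has a zero eigenvalue (singular; positive semidefinite but not definite), so H is neither positive definite, negative definite, nor indefinite. The second-order test alone is inconclusive -> degen.
(Indeed, f is constant along the null direction of H through x*, so x* is not a strict local extremum.)

degen


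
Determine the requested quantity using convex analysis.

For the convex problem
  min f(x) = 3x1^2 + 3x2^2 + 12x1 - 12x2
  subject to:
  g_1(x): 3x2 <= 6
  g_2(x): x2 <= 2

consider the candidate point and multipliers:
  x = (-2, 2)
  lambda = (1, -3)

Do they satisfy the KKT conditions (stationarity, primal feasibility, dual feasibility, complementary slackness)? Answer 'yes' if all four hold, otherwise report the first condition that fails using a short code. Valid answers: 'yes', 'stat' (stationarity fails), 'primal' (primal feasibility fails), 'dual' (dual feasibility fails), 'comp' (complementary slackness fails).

Gradient of f: grad f(x) = Q x + c = (0, 0)
Constraint values g_i(x) = a_i^T x - b_i:
  g_1((-2, 2)) = 0
  g_2((-2, 2)) = 0
Stationarity residual: grad f(x) + sum_i lambda_i a_i = (0, 0)
  -> stationarity OK
Primal feasibility (all g_i <= 0): OK
Dual feasibility (all lambda_i >= 0): FAILS
Complementary slackness (lambda_i * g_i(x) = 0 for all i): OK

Verdict: the first failing condition is dual_feasibility -> dual.

dual


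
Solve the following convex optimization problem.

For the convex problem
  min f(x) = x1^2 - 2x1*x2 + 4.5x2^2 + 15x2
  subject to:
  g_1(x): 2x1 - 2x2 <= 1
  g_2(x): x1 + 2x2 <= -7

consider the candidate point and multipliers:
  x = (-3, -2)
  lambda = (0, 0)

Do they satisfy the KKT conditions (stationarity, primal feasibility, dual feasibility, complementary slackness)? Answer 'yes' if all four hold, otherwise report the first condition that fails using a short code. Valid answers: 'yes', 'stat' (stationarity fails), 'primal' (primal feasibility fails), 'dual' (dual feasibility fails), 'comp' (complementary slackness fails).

Gradient of f: grad f(x) = Q x + c = (-2, 3)
Constraint values g_i(x) = a_i^T x - b_i:
  g_1((-3, -2)) = -3
  g_2((-3, -2)) = 0
Stationarity residual: grad f(x) + sum_i lambda_i a_i = (-2, 3)
  -> stationarity FAILS
Primal feasibility (all g_i <= 0): OK
Dual feasibility (all lambda_i >= 0): OK
Complementary slackness (lambda_i * g_i(x) = 0 for all i): OK

Verdict: the first failing condition is stationarity -> stat.

stat


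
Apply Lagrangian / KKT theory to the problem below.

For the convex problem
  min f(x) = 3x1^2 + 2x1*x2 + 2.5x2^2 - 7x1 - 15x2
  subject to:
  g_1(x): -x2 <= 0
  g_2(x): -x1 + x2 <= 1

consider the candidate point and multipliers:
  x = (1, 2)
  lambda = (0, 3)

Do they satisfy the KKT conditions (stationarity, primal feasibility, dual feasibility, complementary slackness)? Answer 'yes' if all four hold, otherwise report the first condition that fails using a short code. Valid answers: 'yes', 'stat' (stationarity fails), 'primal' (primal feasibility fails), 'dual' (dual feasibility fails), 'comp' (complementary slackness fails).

Gradient of f: grad f(x) = Q x + c = (3, -3)
Constraint values g_i(x) = a_i^T x - b_i:
  g_1((1, 2)) = -2
  g_2((1, 2)) = 0
Stationarity residual: grad f(x) + sum_i lambda_i a_i = (0, 0)
  -> stationarity OK
Primal feasibility (all g_i <= 0): OK
Dual feasibility (all lambda_i >= 0): OK
Complementary slackness (lambda_i * g_i(x) = 0 for all i): OK

Verdict: yes, KKT holds.

yes


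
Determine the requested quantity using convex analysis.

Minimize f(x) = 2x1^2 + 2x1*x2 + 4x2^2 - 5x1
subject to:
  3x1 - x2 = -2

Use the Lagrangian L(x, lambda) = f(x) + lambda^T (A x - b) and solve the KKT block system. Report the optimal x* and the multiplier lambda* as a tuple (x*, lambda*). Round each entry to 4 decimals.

Form the Lagrangian:
  L(x, lambda) = (1/2) x^T Q x + c^T x + lambda^T (A x - b)
Stationarity (grad_x L = 0): Q x + c + A^T lambda = 0.
Primal feasibility: A x = b.

This gives the KKT block system:
  [ Q   A^T ] [ x     ]   [-c ]
  [ A    0  ] [ lambda ] = [ b ]

Solving the linear system:
  x*      = (-0.5341, 0.3977)
  lambda* = (2.1136)
  f(x*)   = 3.4489

x* = (-0.5341, 0.3977), lambda* = (2.1136)


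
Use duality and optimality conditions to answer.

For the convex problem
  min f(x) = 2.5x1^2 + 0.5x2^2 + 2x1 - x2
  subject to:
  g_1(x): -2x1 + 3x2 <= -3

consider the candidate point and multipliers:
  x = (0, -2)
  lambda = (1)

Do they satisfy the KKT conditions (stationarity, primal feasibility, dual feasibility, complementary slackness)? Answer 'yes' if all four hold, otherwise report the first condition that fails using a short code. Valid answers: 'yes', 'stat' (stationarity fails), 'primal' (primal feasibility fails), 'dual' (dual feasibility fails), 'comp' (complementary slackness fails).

Gradient of f: grad f(x) = Q x + c = (2, -3)
Constraint values g_i(x) = a_i^T x - b_i:
  g_1((0, -2)) = -3
Stationarity residual: grad f(x) + sum_i lambda_i a_i = (0, 0)
  -> stationarity OK
Primal feasibility (all g_i <= 0): OK
Dual feasibility (all lambda_i >= 0): OK
Complementary slackness (lambda_i * g_i(x) = 0 for all i): FAILS

Verdict: the first failing condition is complementary_slackness -> comp.

comp


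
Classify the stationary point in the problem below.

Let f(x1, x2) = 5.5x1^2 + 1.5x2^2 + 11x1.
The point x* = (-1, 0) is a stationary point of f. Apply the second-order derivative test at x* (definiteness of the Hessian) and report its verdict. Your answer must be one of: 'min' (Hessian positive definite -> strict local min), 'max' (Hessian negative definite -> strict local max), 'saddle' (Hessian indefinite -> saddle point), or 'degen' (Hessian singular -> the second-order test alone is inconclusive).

Compute the Hessian H = grad^2 f:
  H = [[11, 0], [0, 3]]
Verify stationarity: grad f(x*) = H x* + g = (0, 0).
Eigenvalues of H: 3, 11.
Both eigenvalues > 0, so H is positive definite -> x* is a strict local min.

min


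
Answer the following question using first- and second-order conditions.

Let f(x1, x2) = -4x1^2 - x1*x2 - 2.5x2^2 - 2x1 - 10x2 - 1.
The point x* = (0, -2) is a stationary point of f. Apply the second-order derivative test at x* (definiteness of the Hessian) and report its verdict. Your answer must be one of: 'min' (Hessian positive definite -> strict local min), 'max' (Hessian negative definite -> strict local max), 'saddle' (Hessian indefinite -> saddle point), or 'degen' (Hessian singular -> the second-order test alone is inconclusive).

Compute the Hessian H = grad^2 f:
  H = [[-8, -1], [-1, -5]]
Verify stationarity: grad f(x*) = H x* + g = (0, 0).
Eigenvalues of H: -8.3028, -4.6972.
Both eigenvalues < 0, so H is negative definite -> x* is a strict local max.

max


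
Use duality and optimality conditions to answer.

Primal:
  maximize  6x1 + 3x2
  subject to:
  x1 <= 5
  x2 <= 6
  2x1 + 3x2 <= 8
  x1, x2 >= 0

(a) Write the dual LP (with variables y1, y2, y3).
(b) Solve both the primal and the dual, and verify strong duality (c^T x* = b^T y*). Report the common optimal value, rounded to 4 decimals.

The standard primal-dual pair for 'max c^T x s.t. A x <= b, x >= 0' is:
  Dual:  min b^T y  s.t.  A^T y >= c,  y >= 0.

So the dual LP is:
  minimize  5y1 + 6y2 + 8y3
  subject to:
    y1 + 2y3 >= 6
    y2 + 3y3 >= 3
    y1, y2, y3 >= 0

Solving the primal: x* = (4, 0).
  primal value c^T x* = 24.
Solving the dual: y* = (0, 0, 3).
  dual value b^T y* = 24.
Strong duality: c^T x* = b^T y*. Confirmed.

24


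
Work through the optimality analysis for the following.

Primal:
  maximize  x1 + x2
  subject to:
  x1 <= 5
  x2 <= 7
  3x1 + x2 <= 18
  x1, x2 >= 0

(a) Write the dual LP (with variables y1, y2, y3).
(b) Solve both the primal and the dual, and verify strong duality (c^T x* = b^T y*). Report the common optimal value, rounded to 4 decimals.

The standard primal-dual pair for 'max c^T x s.t. A x <= b, x >= 0' is:
  Dual:  min b^T y  s.t.  A^T y >= c,  y >= 0.

So the dual LP is:
  minimize  5y1 + 7y2 + 18y3
  subject to:
    y1 + 3y3 >= 1
    y2 + y3 >= 1
    y1, y2, y3 >= 0

Solving the primal: x* = (3.6667, 7).
  primal value c^T x* = 10.6667.
Solving the dual: y* = (0, 0.6667, 0.3333).
  dual value b^T y* = 10.6667.
Strong duality: c^T x* = b^T y*. Confirmed.

10.6667


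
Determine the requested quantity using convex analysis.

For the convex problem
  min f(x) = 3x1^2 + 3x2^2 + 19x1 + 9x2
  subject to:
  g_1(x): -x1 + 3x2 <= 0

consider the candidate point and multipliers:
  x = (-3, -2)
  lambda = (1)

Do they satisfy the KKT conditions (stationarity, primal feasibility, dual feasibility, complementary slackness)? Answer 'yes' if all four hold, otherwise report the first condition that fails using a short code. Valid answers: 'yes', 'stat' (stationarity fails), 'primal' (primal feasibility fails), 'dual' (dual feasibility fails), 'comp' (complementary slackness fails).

Gradient of f: grad f(x) = Q x + c = (1, -3)
Constraint values g_i(x) = a_i^T x - b_i:
  g_1((-3, -2)) = -3
Stationarity residual: grad f(x) + sum_i lambda_i a_i = (0, 0)
  -> stationarity OK
Primal feasibility (all g_i <= 0): OK
Dual feasibility (all lambda_i >= 0): OK
Complementary slackness (lambda_i * g_i(x) = 0 for all i): FAILS

Verdict: the first failing condition is complementary_slackness -> comp.

comp


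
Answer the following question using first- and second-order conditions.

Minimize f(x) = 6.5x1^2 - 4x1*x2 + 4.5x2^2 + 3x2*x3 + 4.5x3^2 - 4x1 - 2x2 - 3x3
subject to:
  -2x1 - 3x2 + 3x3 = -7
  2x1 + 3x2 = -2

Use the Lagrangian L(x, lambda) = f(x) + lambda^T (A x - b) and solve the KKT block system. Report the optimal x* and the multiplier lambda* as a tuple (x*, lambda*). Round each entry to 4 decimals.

Form the Lagrangian:
  L(x, lambda) = (1/2) x^T Q x + c^T x + lambda^T (A x - b)
Stationarity (grad_x L = 0): Q x + c + A^T lambda = 0.
Primal feasibility: A x = b.

This gives the KKT block system:
  [ Q   A^T ] [ x     ]   [-c ]
  [ A    0  ] [ lambda ] = [ b ]

Solving the linear system:
  x*      = (-0.4478, -0.3682, -3)
  lambda* = (10.3682, 14.5423)
  f(x*)   = 56.5945

x* = (-0.4478, -0.3682, -3), lambda* = (10.3682, 14.5423)


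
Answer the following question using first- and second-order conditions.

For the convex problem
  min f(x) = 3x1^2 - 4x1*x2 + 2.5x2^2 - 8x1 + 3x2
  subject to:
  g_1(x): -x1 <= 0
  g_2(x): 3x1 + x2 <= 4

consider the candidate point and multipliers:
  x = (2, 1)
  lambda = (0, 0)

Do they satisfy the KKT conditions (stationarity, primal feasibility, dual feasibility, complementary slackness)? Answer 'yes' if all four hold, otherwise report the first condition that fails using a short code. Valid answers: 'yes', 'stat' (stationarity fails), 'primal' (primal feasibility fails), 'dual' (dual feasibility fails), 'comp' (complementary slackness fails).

Gradient of f: grad f(x) = Q x + c = (0, 0)
Constraint values g_i(x) = a_i^T x - b_i:
  g_1((2, 1)) = -2
  g_2((2, 1)) = 3
Stationarity residual: grad f(x) + sum_i lambda_i a_i = (0, 0)
  -> stationarity OK
Primal feasibility (all g_i <= 0): FAILS
Dual feasibility (all lambda_i >= 0): OK
Complementary slackness (lambda_i * g_i(x) = 0 for all i): OK

Verdict: the first failing condition is primal_feasibility -> primal.

primal


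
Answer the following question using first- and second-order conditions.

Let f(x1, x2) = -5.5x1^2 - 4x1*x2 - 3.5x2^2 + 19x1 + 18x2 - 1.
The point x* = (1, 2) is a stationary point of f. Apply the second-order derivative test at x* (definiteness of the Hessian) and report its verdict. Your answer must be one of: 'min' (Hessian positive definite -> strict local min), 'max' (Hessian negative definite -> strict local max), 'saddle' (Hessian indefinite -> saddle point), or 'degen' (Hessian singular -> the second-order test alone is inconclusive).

Compute the Hessian H = grad^2 f:
  H = [[-11, -4], [-4, -7]]
Verify stationarity: grad f(x*) = H x* + g = (0, 0).
Eigenvalues of H: -13.4721, -4.5279.
Both eigenvalues < 0, so H is negative definite -> x* is a strict local max.

max


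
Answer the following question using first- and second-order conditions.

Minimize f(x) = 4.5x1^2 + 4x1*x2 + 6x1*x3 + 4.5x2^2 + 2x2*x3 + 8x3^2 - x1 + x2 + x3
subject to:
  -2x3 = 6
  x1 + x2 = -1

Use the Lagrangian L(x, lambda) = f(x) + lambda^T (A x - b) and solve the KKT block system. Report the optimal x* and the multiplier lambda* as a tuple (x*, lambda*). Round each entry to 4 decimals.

Form the Lagrangian:
  L(x, lambda) = (1/2) x^T Q x + c^T x + lambda^T (A x - b)
Stationarity (grad_x L = 0): Q x + c + A^T lambda = 0.
Primal feasibility: A x = b.

This gives the KKT block system:
  [ Q   A^T ] [ x     ]   [-c ]
  [ A    0  ] [ lambda ] = [ b ]

Solving the linear system:
  x*      = (0.9, -1.9, -3)
  lambda* = (-22.7, 18.5)
  f(x*)   = 74.45

x* = (0.9, -1.9, -3), lambda* = (-22.7, 18.5)


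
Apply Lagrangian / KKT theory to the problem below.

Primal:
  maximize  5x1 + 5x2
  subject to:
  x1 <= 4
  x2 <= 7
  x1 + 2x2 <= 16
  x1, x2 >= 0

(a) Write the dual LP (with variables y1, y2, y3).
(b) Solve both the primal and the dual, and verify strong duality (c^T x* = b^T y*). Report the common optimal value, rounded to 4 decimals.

The standard primal-dual pair for 'max c^T x s.t. A x <= b, x >= 0' is:
  Dual:  min b^T y  s.t.  A^T y >= c,  y >= 0.

So the dual LP is:
  minimize  4y1 + 7y2 + 16y3
  subject to:
    y1 + y3 >= 5
    y2 + 2y3 >= 5
    y1, y2, y3 >= 0

Solving the primal: x* = (4, 6).
  primal value c^T x* = 50.
Solving the dual: y* = (2.5, 0, 2.5).
  dual value b^T y* = 50.
Strong duality: c^T x* = b^T y*. Confirmed.

50


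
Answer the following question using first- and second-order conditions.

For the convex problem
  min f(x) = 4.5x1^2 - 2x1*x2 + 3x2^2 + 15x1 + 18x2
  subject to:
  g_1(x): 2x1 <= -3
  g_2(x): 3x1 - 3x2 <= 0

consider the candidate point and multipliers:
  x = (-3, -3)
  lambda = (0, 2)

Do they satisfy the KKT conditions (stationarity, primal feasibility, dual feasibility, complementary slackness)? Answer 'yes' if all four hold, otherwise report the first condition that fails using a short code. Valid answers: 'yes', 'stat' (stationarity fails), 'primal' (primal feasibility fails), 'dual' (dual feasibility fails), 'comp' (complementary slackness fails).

Gradient of f: grad f(x) = Q x + c = (-6, 6)
Constraint values g_i(x) = a_i^T x - b_i:
  g_1((-3, -3)) = -3
  g_2((-3, -3)) = 0
Stationarity residual: grad f(x) + sum_i lambda_i a_i = (0, 0)
  -> stationarity OK
Primal feasibility (all g_i <= 0): OK
Dual feasibility (all lambda_i >= 0): OK
Complementary slackness (lambda_i * g_i(x) = 0 for all i): OK

Verdict: yes, KKT holds.

yes


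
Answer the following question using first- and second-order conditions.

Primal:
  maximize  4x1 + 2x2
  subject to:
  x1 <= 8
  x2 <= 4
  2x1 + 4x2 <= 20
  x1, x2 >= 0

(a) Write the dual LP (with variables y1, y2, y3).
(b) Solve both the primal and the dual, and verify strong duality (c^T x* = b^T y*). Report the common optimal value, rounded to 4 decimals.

The standard primal-dual pair for 'max c^T x s.t. A x <= b, x >= 0' is:
  Dual:  min b^T y  s.t.  A^T y >= c,  y >= 0.

So the dual LP is:
  minimize  8y1 + 4y2 + 20y3
  subject to:
    y1 + 2y3 >= 4
    y2 + 4y3 >= 2
    y1, y2, y3 >= 0

Solving the primal: x* = (8, 1).
  primal value c^T x* = 34.
Solving the dual: y* = (3, 0, 0.5).
  dual value b^T y* = 34.
Strong duality: c^T x* = b^T y*. Confirmed.

34


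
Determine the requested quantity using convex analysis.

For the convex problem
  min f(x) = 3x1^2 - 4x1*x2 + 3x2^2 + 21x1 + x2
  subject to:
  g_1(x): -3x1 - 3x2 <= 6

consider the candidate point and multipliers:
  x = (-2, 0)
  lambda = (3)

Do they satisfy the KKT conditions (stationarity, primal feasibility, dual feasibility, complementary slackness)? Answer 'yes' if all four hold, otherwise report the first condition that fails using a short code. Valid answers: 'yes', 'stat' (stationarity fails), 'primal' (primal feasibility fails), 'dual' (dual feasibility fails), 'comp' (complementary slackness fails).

Gradient of f: grad f(x) = Q x + c = (9, 9)
Constraint values g_i(x) = a_i^T x - b_i:
  g_1((-2, 0)) = 0
Stationarity residual: grad f(x) + sum_i lambda_i a_i = (0, 0)
  -> stationarity OK
Primal feasibility (all g_i <= 0): OK
Dual feasibility (all lambda_i >= 0): OK
Complementary slackness (lambda_i * g_i(x) = 0 for all i): OK

Verdict: yes, KKT holds.

yes


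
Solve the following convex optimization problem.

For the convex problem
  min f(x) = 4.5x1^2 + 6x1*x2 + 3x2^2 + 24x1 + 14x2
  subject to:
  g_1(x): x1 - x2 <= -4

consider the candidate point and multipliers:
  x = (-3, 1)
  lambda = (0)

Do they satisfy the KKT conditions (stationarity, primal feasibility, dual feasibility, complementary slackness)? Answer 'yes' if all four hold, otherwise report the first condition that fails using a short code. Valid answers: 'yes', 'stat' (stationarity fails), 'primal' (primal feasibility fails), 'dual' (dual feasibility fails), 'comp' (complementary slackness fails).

Gradient of f: grad f(x) = Q x + c = (3, 2)
Constraint values g_i(x) = a_i^T x - b_i:
  g_1((-3, 1)) = 0
Stationarity residual: grad f(x) + sum_i lambda_i a_i = (3, 2)
  -> stationarity FAILS
Primal feasibility (all g_i <= 0): OK
Dual feasibility (all lambda_i >= 0): OK
Complementary slackness (lambda_i * g_i(x) = 0 for all i): OK

Verdict: the first failing condition is stationarity -> stat.

stat


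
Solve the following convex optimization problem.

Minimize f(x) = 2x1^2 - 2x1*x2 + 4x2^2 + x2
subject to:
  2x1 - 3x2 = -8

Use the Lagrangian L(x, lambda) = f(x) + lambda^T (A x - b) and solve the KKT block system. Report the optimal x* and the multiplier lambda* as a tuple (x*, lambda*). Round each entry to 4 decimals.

Form the Lagrangian:
  L(x, lambda) = (1/2) x^T Q x + c^T x + lambda^T (A x - b)
Stationarity (grad_x L = 0): Q x + c + A^T lambda = 0.
Primal feasibility: A x = b.

This gives the KKT block system:
  [ Q   A^T ] [ x     ]   [-c ]
  [ A    0  ] [ lambda ] = [ b ]

Solving the linear system:
  x*      = (-1.9545, 1.3636)
  lambda* = (5.2727)
  f(x*)   = 21.7727

x* = (-1.9545, 1.3636), lambda* = (5.2727)


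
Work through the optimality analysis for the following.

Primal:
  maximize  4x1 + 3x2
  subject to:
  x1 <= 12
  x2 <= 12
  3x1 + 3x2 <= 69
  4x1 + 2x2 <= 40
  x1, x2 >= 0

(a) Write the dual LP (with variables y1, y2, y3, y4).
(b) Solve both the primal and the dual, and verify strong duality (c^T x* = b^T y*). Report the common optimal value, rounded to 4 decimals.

The standard primal-dual pair for 'max c^T x s.t. A x <= b, x >= 0' is:
  Dual:  min b^T y  s.t.  A^T y >= c,  y >= 0.

So the dual LP is:
  minimize  12y1 + 12y2 + 69y3 + 40y4
  subject to:
    y1 + 3y3 + 4y4 >= 4
    y2 + 3y3 + 2y4 >= 3
    y1, y2, y3, y4 >= 0

Solving the primal: x* = (4, 12).
  primal value c^T x* = 52.
Solving the dual: y* = (0, 1, 0, 1).
  dual value b^T y* = 52.
Strong duality: c^T x* = b^T y*. Confirmed.

52


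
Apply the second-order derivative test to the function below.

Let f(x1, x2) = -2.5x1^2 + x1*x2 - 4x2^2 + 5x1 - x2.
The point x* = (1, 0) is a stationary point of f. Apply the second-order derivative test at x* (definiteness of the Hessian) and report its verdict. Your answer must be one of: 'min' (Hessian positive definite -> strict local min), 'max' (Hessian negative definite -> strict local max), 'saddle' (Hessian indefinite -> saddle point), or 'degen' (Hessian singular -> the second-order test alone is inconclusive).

Compute the Hessian H = grad^2 f:
  H = [[-5, 1], [1, -8]]
Verify stationarity: grad f(x*) = H x* + g = (0, 0).
Eigenvalues of H: -8.3028, -4.6972.
Both eigenvalues < 0, so H is negative definite -> x* is a strict local max.

max


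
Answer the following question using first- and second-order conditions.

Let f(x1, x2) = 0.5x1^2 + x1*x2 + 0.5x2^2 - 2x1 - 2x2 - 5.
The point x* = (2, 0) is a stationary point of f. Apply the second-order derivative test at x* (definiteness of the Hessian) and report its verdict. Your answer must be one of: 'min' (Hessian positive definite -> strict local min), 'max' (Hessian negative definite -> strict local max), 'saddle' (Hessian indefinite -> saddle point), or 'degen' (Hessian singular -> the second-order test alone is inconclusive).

Compute the Hessian H = grad^2 f:
  H = [[1, 1], [1, 1]]
Verify stationarity: grad f(x*) = H x* + g = (0, 0).
Eigenvalues of H: 0, 2.
H has a zero eigenvalue (singular; positive semidefinite but not definite), so H is neither positive definite, negative definite, nor indefinite. The second-order test alone is inconclusive -> degen.
(Indeed, f is constant along the null direction of H through x*, so x* is not a strict local extremum.)

degen


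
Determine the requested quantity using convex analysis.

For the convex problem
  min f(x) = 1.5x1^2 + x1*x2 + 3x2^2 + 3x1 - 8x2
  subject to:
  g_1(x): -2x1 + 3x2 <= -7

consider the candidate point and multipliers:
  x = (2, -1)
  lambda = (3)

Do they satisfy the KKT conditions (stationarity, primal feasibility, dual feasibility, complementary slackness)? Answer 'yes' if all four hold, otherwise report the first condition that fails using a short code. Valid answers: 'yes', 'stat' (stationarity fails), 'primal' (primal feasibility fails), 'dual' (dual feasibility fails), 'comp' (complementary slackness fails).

Gradient of f: grad f(x) = Q x + c = (8, -12)
Constraint values g_i(x) = a_i^T x - b_i:
  g_1((2, -1)) = 0
Stationarity residual: grad f(x) + sum_i lambda_i a_i = (2, -3)
  -> stationarity FAILS
Primal feasibility (all g_i <= 0): OK
Dual feasibility (all lambda_i >= 0): OK
Complementary slackness (lambda_i * g_i(x) = 0 for all i): OK

Verdict: the first failing condition is stationarity -> stat.

stat


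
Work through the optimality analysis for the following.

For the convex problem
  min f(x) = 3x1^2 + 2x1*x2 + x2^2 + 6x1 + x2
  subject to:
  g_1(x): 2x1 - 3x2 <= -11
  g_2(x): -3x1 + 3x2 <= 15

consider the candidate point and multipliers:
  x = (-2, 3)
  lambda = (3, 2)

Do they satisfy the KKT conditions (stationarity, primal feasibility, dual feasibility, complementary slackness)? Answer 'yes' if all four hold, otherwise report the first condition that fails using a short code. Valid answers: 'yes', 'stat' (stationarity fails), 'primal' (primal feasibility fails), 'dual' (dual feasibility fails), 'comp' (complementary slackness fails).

Gradient of f: grad f(x) = Q x + c = (0, 3)
Constraint values g_i(x) = a_i^T x - b_i:
  g_1((-2, 3)) = -2
  g_2((-2, 3)) = 0
Stationarity residual: grad f(x) + sum_i lambda_i a_i = (0, 0)
  -> stationarity OK
Primal feasibility (all g_i <= 0): OK
Dual feasibility (all lambda_i >= 0): OK
Complementary slackness (lambda_i * g_i(x) = 0 for all i): FAILS

Verdict: the first failing condition is complementary_slackness -> comp.

comp


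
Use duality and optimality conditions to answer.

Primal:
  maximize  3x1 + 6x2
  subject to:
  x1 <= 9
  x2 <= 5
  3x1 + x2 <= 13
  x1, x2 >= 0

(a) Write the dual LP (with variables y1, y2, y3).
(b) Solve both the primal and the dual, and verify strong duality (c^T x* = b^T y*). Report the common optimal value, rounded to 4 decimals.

The standard primal-dual pair for 'max c^T x s.t. A x <= b, x >= 0' is:
  Dual:  min b^T y  s.t.  A^T y >= c,  y >= 0.

So the dual LP is:
  minimize  9y1 + 5y2 + 13y3
  subject to:
    y1 + 3y3 >= 3
    y2 + y3 >= 6
    y1, y2, y3 >= 0

Solving the primal: x* = (2.6667, 5).
  primal value c^T x* = 38.
Solving the dual: y* = (0, 5, 1).
  dual value b^T y* = 38.
Strong duality: c^T x* = b^T y*. Confirmed.

38


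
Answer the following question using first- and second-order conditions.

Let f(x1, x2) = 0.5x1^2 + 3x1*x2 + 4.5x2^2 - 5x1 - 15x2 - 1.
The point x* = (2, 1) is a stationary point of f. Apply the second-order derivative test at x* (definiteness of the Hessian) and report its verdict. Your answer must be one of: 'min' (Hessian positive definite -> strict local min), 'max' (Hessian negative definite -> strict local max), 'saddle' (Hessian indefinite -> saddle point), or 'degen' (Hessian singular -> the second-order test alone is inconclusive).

Compute the Hessian H = grad^2 f:
  H = [[1, 3], [3, 9]]
Verify stationarity: grad f(x*) = H x* + g = (0, 0).
Eigenvalues of H: 0, 10.
H has a zero eigenvalue (singular; positive semidefinite but not definite), so H is neither positive definite, negative definite, nor indefinite. The second-order test alone is inconclusive -> degen.
(Indeed, f is constant along the null direction of H through x*, so x* is not a strict local extremum.)

degen


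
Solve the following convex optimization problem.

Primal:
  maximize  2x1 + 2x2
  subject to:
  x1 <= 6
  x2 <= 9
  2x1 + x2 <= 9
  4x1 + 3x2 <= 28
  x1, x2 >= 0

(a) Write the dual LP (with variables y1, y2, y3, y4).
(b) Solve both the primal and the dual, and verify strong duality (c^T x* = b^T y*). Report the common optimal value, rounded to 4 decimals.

The standard primal-dual pair for 'max c^T x s.t. A x <= b, x >= 0' is:
  Dual:  min b^T y  s.t.  A^T y >= c,  y >= 0.

So the dual LP is:
  minimize  6y1 + 9y2 + 9y3 + 28y4
  subject to:
    y1 + 2y3 + 4y4 >= 2
    y2 + y3 + 3y4 >= 2
    y1, y2, y3, y4 >= 0

Solving the primal: x* = (0, 9).
  primal value c^T x* = 18.
Solving the dual: y* = (0, 1, 1, 0).
  dual value b^T y* = 18.
Strong duality: c^T x* = b^T y*. Confirmed.

18


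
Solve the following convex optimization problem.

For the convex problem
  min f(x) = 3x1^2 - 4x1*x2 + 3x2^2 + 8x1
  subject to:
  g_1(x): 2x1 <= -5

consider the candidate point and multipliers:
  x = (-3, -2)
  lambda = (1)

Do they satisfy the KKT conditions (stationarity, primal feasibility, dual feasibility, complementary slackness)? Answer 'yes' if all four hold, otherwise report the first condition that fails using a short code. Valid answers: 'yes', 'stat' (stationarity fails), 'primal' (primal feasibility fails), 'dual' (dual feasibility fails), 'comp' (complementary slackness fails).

Gradient of f: grad f(x) = Q x + c = (-2, 0)
Constraint values g_i(x) = a_i^T x - b_i:
  g_1((-3, -2)) = -1
Stationarity residual: grad f(x) + sum_i lambda_i a_i = (0, 0)
  -> stationarity OK
Primal feasibility (all g_i <= 0): OK
Dual feasibility (all lambda_i >= 0): OK
Complementary slackness (lambda_i * g_i(x) = 0 for all i): FAILS

Verdict: the first failing condition is complementary_slackness -> comp.

comp
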